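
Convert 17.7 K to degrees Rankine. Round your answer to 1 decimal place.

°R = K × 9/5.
Applying the formula gives 31.9 °R.

31.9 °R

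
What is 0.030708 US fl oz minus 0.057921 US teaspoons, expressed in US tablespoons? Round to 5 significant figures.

0.042109 US tbsp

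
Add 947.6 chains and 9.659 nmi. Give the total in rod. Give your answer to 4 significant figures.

7347 rod

947.6 chain = 3790.40 rod and 9.659 nmi = 3556.92 rod.
3790.40 + 3556.92 ≈ 7347 rod.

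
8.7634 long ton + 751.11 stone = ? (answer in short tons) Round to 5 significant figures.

8.7634 long ton = 9.81501 short ton and 751.11 st = 5.25777 short ton.
9.81501 + 5.25777 ≈ 15.073 short ton.

15.073 short tons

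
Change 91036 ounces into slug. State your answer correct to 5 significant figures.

176.84 slugs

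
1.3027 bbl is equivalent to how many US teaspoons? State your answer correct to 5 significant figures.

42020 US teaspoons

1 bbl = 32256.0 US tsp.
Thus 1.3027 × 32256.0 ≈ 42020 US tsp.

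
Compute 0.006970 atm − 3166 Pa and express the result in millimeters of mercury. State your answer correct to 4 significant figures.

-18.45 millimeters of mercury

0.006970 atm = 5.29720 mmHg and 3166 Pa = 23.7469 mmHg.
5.29720 − 23.7469 ≈ -18.45 mmHg.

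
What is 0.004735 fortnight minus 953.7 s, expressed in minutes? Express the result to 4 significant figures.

79.56 min

0.004735 fortnight = 95.4576 min and 953.7 s = 15.8950 min.
95.4576 − 15.8950 ≈ 79.56 min.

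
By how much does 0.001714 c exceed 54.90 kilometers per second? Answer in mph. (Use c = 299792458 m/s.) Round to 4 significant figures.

0.001714 c = 1.14944e+6 mph and 54.90 km/s = 122808 mph.
1.14944e+6 − 122808 ≈ 1.027e+6 mph.

1.027e+6 mph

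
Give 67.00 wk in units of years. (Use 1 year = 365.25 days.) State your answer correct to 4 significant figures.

1.284 yr

1 week = 0.0191650 yr.
Thus 67.00 × 0.0191650 ≈ 1.284 yr.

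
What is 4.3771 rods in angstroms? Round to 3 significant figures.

1 rod = 5.02920 × 10^10 angstroms.
4.3771 × 5.02920 × 10^10 ≈ 2.20 × 10^11 Å.

2.20 × 10^11 Å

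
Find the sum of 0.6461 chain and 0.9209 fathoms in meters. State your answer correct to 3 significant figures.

14.7 meters

0.6461 chain = 12.9975 m and 0.9209 fathom = 1.68414 m.
12.9975 + 1.68414 ≈ 14.7 m.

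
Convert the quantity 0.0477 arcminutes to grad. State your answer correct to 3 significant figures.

0.000883 grad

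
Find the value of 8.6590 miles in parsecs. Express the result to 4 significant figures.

1 mi = 5.21553e-14 pc.
Thus 8.6590 × 5.21553e-14 ≈ 4.516e-13 pc.

4.516e-13 pc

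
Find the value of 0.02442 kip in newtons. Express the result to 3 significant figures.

109 N

1 kip = 4448.22 newtons.
So 0.02442 × 4448.22 ≈ 109 N.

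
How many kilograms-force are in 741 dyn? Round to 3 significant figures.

0.000756 kgf

1 dyn = 1.01972e-6 kgf.
741 × 1.01972e-6 ≈ 0.000756 kgf.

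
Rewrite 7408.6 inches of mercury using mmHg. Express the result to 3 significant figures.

188000 mmHg

1 inch of mercury = 25.4000 mmHg.
Then 7408.6 × 25.4000 ≈ 188000 mmHg.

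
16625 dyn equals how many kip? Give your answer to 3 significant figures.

3.74 × 10^-5 kips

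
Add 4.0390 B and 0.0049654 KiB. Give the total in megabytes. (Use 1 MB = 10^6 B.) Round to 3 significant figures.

4.0390 B = 4.03900e-6 MB and 0.0049654 KiB = 5.08457e-6 MB.
4.03900e-6 + 5.08457e-6 ≈ 9.12e-6 MB.

9.12e-6 MB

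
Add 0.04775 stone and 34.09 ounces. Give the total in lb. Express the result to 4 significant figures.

0.04775 st = 0.6685000 lb and 34.09 oz = 2.130625 lb.
0.6685000 + 2.130625 ≈ 2.799 lb.

2.799 lb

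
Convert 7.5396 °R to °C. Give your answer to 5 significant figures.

°R = (°C + 273.15) × 9/5.
Applying the formula gives -268.96 °C.

-268.96 °C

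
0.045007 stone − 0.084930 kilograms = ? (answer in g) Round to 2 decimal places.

0.045007 st = 285.808 g and 0.084930 kg = 84.9300 g.
285.808 − 84.9300 ≈ 200.88 g.

200.88 grams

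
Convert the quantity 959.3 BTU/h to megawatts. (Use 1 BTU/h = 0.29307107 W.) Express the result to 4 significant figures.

0.0002811 megawatts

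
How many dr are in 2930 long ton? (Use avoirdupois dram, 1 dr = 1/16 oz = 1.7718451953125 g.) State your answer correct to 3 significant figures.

1.68e+9 dr

1 long ton = 573440 drams.
2930 × 573440 ≈ 1.68e+9 dr.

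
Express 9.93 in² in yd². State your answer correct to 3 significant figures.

0.00766 yd²

1 in² = 0.000771605 yd².
Then 9.93 × 0.000771605 ≈ 0.00766 yd².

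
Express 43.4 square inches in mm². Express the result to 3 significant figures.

28000 mm²

1 square inch = 645.160 square millimeters.
Thus 43.4 × 645.160 ≈ 28000 mm².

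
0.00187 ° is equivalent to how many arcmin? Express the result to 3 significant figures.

0.112 arcminutes

1 ° = 60.0000 arcmin.
So 0.00187 × 60.0000 ≈ 0.112 arcmin.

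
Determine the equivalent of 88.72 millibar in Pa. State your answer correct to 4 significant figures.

1 mbar = 100.000 Pa.
Then 88.72 × 100.000 ≈ 8872 Pa.

8872 Pa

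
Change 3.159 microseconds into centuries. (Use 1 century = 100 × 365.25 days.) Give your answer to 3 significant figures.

1.00 × 10^-15 century

1 microsecond = 3.16881 × 10^-16 century.
So 3.159 × 3.16881 × 10^-16 ≈ 1.00 × 10^-15 century.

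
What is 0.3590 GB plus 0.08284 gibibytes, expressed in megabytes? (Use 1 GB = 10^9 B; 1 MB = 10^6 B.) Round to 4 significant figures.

447.9 megabytes

0.3590 GB = 359.000 MB and 0.08284 GiB = 88.9488 MB.
359.000 + 88.9488 ≈ 447.9 MB.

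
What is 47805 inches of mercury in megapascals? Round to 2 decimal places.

1 inHg = 0.00338639 megapascals.
47805 × 0.00338639 ≈ 161.89 MPa.

161.89 megapascals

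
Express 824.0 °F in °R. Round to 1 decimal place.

1283.7 degrees Rankine

°R = °F + 459.67.
Applying the formula gives 1283.7 °R.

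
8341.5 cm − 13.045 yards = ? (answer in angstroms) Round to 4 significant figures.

7.149 × 10^11 Å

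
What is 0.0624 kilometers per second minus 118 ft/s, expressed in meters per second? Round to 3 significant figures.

26.4 m/s

0.0624 km/s = 62.4000 m/s and 118 ft/s = 35.9664 m/s.
62.4000 − 35.9664 ≈ 26.4 m/s.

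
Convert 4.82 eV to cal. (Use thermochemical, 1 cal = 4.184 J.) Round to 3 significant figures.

1 eV = 3.82929 × 10^-20 calories.
Thus 4.82 × 3.82929 × 10^-20 ≈ 1.85 × 10^-19 cal.

1.85 × 10^-19 calories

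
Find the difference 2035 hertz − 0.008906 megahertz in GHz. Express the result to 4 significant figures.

-6.871 × 10^-6 GHz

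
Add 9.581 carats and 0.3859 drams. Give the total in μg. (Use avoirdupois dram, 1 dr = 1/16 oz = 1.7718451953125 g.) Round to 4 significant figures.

9.581 ct = 1.91620 × 10^6 μg and 0.3859 dr = 683755 μg.
1.91620 × 10^6 + 683755 ≈ 2.600 × 10^6 μg.

2.600 × 10^6 micrograms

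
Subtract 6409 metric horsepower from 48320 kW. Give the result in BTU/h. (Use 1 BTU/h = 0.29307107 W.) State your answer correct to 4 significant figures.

48320 kW = 1.64875 × 10^8 BTU/h and 6409 PS = 1.60842 × 10^7 BTU/h.
1.64875 × 10^8 − 1.60842 × 10^7 ≈ 1.488 × 10^8 BTU/h.

1.488 × 10^8 BTU per hour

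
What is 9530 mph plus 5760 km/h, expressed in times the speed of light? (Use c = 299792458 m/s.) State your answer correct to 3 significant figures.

1.95e-5 c

9530 mph = 1.42108e-5 c and 5760 km/h = 5.33703e-6 c.
1.42108e-5 + 5.33703e-6 ≈ 1.95e-5 c.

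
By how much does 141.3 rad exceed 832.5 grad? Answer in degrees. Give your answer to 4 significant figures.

7347 degrees

141.3 rad = 8095.89 ° and 832.5 grad = 749.250 °.
8095.89 − 749.250 ≈ 7347 °.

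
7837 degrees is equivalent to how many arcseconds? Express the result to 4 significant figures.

1 ° = 3600.00 arcseconds.
Thus 7837 × 3600.00 ≈ 2.821 × 10^7 arcsec.

2.821 × 10^7 arcseconds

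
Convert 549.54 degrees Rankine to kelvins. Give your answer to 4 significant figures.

°R = K × 9/5.
Applying the formula gives 305.3 K.

305.3 kelvins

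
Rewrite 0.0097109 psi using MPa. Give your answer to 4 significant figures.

6.695 × 10^-5 MPa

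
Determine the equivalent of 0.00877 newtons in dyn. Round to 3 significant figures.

877 dyn

1 N = 100000 dyn.
So 0.00877 × 100000 ≈ 877 dyn.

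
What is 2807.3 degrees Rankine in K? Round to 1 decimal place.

°R = K × 9/5.
Applying the formula gives 1559.6 K.

1559.6 K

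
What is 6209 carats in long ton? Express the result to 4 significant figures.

0.001222 long tons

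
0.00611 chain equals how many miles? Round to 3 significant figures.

1 chain = 0.0125000 mi.
0.00611 × 0.0125000 ≈ 7.64e-5 mi.

7.64e-5 mi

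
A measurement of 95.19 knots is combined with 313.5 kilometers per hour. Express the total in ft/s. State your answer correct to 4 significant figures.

95.19 kn = 160.663 ft/s and 313.5 km/h = 285.706 ft/s.
160.663 + 285.706 ≈ 446.4 ft/s.

446.4 ft/s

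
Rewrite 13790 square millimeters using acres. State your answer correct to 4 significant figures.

1 mm² = 2.47105e-10 acre.
So 13790 × 2.47105e-10 ≈ 3.408e-6 acre.

3.408e-6 acres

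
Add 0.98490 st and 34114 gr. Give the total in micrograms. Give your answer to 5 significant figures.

0.98490 st = 6.254404 × 10^9 μg and 34114 gr = 2.210550 × 10^9 μg.
6.254404 × 10^9 + 2.210550 × 10^9 ≈ 8.4650 × 10^9 μg.

8.4650 × 10^9 μg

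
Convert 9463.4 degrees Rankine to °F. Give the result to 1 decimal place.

9003.7 °F

°R = °F + 459.67.
Applying the formula gives 9003.7 °F.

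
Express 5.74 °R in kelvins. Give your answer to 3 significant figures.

3.19 kelvins

°R = K × 9/5.
Applying the formula gives 3.19 K.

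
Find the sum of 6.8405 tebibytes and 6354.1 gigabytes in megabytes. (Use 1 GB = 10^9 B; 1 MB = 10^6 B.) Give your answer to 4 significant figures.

1.388 × 10^7 megabytes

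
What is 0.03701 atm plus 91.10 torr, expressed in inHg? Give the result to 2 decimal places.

4.69 inHg

0.03701 atm = 1.10739 inHg and 91.10 torr = 3.58661 inHg.
1.10739 + 3.58661 ≈ 4.69 inHg.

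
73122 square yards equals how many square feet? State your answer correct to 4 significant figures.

658100 square feet

1 yd² = 9.00000 ft².
So 73122 × 9.00000 ≈ 658100 ft².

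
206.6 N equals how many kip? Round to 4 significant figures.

0.04645 kip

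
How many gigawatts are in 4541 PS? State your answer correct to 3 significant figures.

1 metric horsepower = 7.35499e-7 gigawatts.
So 4541 × 7.35499e-7 ≈ 0.00334 GW.

0.00334 GW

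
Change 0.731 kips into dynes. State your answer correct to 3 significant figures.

1 kip = 4.44822 × 10^8 dynes.
Thus 0.731 × 4.44822 × 10^8 ≈ 3.25 × 10^8 dyn.

3.25 × 10^8 dyn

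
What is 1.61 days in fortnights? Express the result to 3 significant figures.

0.115 fortnight

1 day = 0.0714286 fortnights.
So 1.61 × 0.0714286 ≈ 0.115 fortnight.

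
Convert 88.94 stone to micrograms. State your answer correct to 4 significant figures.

1 stone = 6.35029e+9 μg.
Then 88.94 × 6.35029e+9 ≈ 5.648e+11 μg.

5.648e+11 micrograms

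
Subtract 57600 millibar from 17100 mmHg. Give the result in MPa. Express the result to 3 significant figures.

17100 mmHg = 2.27981 MPa and 57600 mbar = 5.76000 MPa.
2.27981 − 5.76000 ≈ -3.48 MPa.

-3.48 MPa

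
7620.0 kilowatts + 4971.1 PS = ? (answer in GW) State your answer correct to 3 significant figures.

0.0113 GW

7620.0 kW = 0.00762000 GW and 4971.1 PS = 0.00365624 GW.
0.00762000 + 0.00365624 ≈ 0.0113 GW.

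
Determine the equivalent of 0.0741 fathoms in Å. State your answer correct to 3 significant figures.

1.36 × 10^9 angstroms

1 fathom = 1.82880 × 10^10 Å.
0.0741 × 1.82880 × 10^10 ≈ 1.36 × 10^9 Å.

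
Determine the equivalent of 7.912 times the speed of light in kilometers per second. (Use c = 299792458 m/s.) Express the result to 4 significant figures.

1 speed of light = 299792 km/s.
Then 7.912 × 299792 ≈ 2.372 × 10^6 km/s.

2.372 × 10^6 kilometers per second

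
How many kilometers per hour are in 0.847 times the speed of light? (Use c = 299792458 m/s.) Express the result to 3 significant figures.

9.14e+8 kilometers per hour

1 speed of light = 1.07925e+9 kilometers per hour.
So 0.847 × 1.07925e+9 ≈ 9.14e+8 km/h.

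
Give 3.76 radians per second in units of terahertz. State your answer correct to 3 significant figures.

5.98e-13 THz

1 radian per second = 1.59155e-13 terahertz.
3.76 × 1.59155e-13 ≈ 5.98e-13 THz.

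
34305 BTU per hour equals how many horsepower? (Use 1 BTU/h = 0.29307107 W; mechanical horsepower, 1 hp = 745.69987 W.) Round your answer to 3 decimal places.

1 BTU per hour = 0.000393015 hp.
Thus 34305 × 0.000393015 ≈ 13.482 hp.

13.482 hp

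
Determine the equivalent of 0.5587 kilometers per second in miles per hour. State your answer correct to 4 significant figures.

1250 miles per hour

1 kilometer per second = 2236.94 miles per hour.
Then 0.5587 × 2236.94 ≈ 1250 mph.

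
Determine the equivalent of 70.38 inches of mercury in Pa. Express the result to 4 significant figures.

238300 pascals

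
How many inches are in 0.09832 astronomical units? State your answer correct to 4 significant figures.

1 astronomical unit = 5.88968 × 10^12 in.
So 0.09832 × 5.88968 × 10^12 ≈ 5.791 × 10^11 in.

5.791 × 10^11 in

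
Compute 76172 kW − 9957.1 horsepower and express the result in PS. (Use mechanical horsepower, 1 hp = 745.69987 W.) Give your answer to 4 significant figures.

93470 PS

76172 kW = 103565 PS and 9957.1 hp = 10095.2 PS.
103565 − 10095.2 ≈ 93470 PS.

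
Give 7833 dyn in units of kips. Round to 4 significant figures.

1 dyne = 2.24809 × 10^-9 kip.
So 7833 × 2.24809 × 10^-9 ≈ 1.761 × 10^-5 kip.

1.761 × 10^-5 kip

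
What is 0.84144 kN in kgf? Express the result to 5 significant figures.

85.803 kgf

1 kN = 101.972 kilograms-force.
So 0.84144 × 101.972 ≈ 85.803 kgf.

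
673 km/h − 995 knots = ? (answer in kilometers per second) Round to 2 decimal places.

-0.32 km/s

673 km/h = 0.186944 km/s and 995 kn = 0.511872 km/s.
0.186944 − 0.511872 ≈ -0.32 km/s.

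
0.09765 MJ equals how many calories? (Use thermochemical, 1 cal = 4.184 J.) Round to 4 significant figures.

1 MJ = 239006 calories.
So 0.09765 × 239006 ≈ 23340 cal.

23340 cal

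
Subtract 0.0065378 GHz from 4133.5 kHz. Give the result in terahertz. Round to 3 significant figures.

4133.5 kHz = 4.13350 × 10^-6 THz and 0.0065378 GHz = 6.53780 × 10^-6 THz.
4.13350 × 10^-6 − 6.53780 × 10^-6 ≈ -2.40 × 10^-6 THz.

-2.40 × 10^-6 THz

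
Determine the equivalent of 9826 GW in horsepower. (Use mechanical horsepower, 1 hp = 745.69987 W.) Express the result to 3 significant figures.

1.32 × 10^10 horsepower

1 GW = 1.34102 × 10^6 horsepower.
So 9826 × 1.34102 × 10^6 ≈ 1.32 × 10^10 hp.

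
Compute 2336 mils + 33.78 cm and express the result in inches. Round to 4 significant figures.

2336 mil = 2.33600 in and 33.78 cm = 13.2992 in.
2.33600 + 13.2992 ≈ 15.64 in.

15.64 inches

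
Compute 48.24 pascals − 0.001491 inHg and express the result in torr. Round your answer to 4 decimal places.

0.3240 torr

48.24 Pa = 0.361830 torr and 0.001491 inHg = 0.0378714 torr.
0.361830 − 0.0378714 ≈ 0.3240 torr.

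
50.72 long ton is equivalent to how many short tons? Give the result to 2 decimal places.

1 long ton = 1.12000 short tons.
Thus 50.72 × 1.12000 ≈ 56.81 short ton.

56.81 short tons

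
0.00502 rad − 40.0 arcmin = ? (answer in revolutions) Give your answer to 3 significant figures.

-0.00105 rev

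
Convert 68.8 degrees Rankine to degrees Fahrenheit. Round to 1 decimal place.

-390.9 degrees Fahrenheit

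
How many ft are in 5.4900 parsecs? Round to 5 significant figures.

5.5579e+17 ft

1 parsec = 1.01236e+17 feet.
So 5.4900 × 1.01236e+17 ≈ 5.5579e+17 ft.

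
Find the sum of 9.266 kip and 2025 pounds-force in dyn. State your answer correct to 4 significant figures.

5.022e+9 dynes

9.266 kip = 4.12172e+9 dyn and 2025 lbf = 9.00765e+8 dyn.
4.12172e+9 + 9.00765e+8 ≈ 5.022e+9 dyn.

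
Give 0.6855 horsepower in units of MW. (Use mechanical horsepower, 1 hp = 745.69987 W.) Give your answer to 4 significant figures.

0.0005112 MW

1 horsepower = 0.000745700 megawatts.
Thus 0.6855 × 0.000745700 ≈ 0.0005112 MW.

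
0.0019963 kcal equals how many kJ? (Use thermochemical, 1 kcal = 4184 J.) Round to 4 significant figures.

1 kcal = 4.18400 kJ.
0.0019963 × 4.18400 ≈ 0.008353 kJ.

0.008353 kilojoules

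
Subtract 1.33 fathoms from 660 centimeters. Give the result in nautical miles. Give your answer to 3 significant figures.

660 cm = 0.00356371 nmi and 1.33 fathom = 0.00131334 nmi.
0.00356371 − 0.00131334 ≈ 0.00225 nmi.

0.00225 nmi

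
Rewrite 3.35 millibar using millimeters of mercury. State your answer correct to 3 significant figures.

2.51 mmHg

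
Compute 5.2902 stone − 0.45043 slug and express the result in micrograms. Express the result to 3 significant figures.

5.2902 st = 3.35943e+10 μg and 0.45043 slug = 6.57353e+9 μg.
3.35943e+10 − 6.57353e+9 ≈ 2.70e+10 μg.

2.70e+10 μg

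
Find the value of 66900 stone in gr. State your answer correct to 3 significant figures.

6.56e+9 gr

1 stone = 98000.0 gr.
Then 66900 × 98000.0 ≈ 6.56e+9 gr.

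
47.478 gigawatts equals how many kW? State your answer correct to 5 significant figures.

4.7478 × 10^7 kilowatts

1 gigawatt = 1.00000 × 10^6 kilowatts.
Thus 47.478 × 1.00000 × 10^6 ≈ 4.7478 × 10^7 kW.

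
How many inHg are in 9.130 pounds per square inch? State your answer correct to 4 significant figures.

1 psi = 2.03602 inHg.
So 9.130 × 2.03602 ≈ 18.59 inHg.

18.59 inHg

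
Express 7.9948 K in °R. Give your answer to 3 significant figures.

14.4 °R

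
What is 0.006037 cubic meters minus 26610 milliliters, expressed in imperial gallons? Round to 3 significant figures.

-4.53 imperial gallons

0.006037 m³ = 1.32795 imp gal and 26610 mL = 5.85338 imp gal.
1.32795 − 5.85338 ≈ -4.53 imp gal.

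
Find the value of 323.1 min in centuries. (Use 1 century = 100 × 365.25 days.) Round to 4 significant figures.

1 minute = 1.90129e-8 century.
So 323.1 × 1.90129e-8 ≈ 6.143e-6 century.

6.143e-6 century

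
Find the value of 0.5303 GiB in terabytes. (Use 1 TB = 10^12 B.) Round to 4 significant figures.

1 gibibyte = 0.00107374 terabytes.
Thus 0.5303 × 0.00107374 ≈ 0.0005694 TB.

0.0005694 terabytes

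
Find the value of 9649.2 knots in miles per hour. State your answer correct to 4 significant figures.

1 knot = 1.15078 miles per hour.
9649.2 × 1.15078 ≈ 11100 mph.

11100 mph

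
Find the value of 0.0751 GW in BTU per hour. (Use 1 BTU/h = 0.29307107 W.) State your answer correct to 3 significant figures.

2.56e+8 BTU/h

1 gigawatt = 3.41214e+9 BTU per hour.
Then 0.0751 × 3.41214e+9 ≈ 2.56e+8 BTU/h.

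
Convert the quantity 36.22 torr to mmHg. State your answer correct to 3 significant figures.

36.2 mmHg

1 torr = 1.00000 mmHg.
Thus 36.22 × 1.00000 ≈ 36.2 mmHg.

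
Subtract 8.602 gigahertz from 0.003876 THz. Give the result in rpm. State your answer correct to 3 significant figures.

0.003876 THz = 2.32560e+11 rpm and 8.602 GHz = 5.16120e+11 rpm.
2.32560e+11 − 5.16120e+11 ≈ -2.84e+11 rpm.

-2.84e+11 rpm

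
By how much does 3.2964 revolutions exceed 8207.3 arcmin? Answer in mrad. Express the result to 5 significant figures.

18324 mrad

3.2964 rev = 20711.9 mrad and 8207.3 arcmin = 2387.41 mrad.
20711.9 − 2387.41 ≈ 18324 mrad.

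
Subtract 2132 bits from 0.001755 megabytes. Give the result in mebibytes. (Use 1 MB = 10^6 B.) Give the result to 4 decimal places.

0.0014 mebibytes

0.001755 MB = 0.00167370 MiB and 2132 bit = 0.000254154 MiB.
0.00167370 − 0.000254154 ≈ 0.0014 MiB.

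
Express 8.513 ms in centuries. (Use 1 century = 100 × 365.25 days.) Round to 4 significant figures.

2.698 × 10^-12 century

1 ms = 3.16881 × 10^-13 century.
Thus 8.513 × 3.16881 × 10^-13 ≈ 2.698 × 10^-12 century.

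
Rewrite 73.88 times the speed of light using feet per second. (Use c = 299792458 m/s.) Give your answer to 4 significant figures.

1 c = 9.83571 × 10^8 feet per second.
73.88 × 9.83571 × 10^8 ≈ 7.267 × 10^10 ft/s.

7.267 × 10^10 feet per second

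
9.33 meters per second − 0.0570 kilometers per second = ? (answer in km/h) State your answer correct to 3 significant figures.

-172 km/h

9.33 m/s = 33.5880 km/h and 0.0570 km/s = 205.200 km/h.
33.5880 − 205.200 ≈ -172 km/h.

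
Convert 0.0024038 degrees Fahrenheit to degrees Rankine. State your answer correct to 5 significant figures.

°R = °F + 459.67.
Applying the formula gives 459.67 °R.

459.67 °R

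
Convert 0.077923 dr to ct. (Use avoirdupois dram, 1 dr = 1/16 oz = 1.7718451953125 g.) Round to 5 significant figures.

1 dr = 8.85923 carats.
Then 0.077923 × 8.85923 ≈ 0.69034 ct.

0.69034 ct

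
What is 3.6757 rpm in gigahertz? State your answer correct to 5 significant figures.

6.1262e-11 GHz

1 rpm = 1.66667e-11 GHz.
Thus 3.6757 × 1.66667e-11 ≈ 6.1262e-11 GHz.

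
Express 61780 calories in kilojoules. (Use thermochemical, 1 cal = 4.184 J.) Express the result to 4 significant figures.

258.5 kJ

1 calorie = 0.00418400 kJ.
So 61780 × 0.00418400 ≈ 258.5 kJ.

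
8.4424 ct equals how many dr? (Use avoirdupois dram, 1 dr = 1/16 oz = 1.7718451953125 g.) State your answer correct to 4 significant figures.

0.9530 dr

1 carat = 0.112877 drams.
Then 8.4424 × 0.112877 ≈ 0.9530 dr.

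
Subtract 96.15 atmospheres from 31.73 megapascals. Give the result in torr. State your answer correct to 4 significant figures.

164900 torr

31.73 MPa = 237995 torr and 96.15 atm = 73074.0 torr.
237995 − 73074.0 ≈ 164900 torr.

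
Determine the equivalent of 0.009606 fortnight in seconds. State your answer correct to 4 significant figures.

11620 s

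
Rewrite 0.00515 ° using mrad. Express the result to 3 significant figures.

0.0899 mrad

1 degree = 17.4533 mrad.
Then 0.00515 × 17.4533 ≈ 0.0899 mrad.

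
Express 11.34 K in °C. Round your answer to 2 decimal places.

-261.81 °C

K = °C + 273.15.
Applying the formula gives -261.81 °C.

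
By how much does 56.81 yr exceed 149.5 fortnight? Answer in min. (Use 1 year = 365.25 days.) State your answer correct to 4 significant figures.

2.687 × 10^7 min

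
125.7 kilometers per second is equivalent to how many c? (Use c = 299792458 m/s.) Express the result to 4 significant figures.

1 kilometer per second = 3.33564e-6 c.
So 125.7 × 3.33564e-6 ≈ 0.0004193 c.

0.0004193 c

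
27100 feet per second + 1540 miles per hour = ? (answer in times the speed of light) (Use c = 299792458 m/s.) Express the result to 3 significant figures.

2.98 × 10^-5 c

27100 ft/s = 2.75527 × 10^-5 c and 1540 mph = 2.29639 × 10^-6 c.
2.75527 × 10^-5 + 2.29639 × 10^-6 ≈ 2.98 × 10^-5 c.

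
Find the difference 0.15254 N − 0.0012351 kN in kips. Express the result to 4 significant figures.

0.15254 N = 3.42924 × 10^-5 kip and 0.0012351 kN = 0.000277662 kip.
3.42924 × 10^-5 − 0.000277662 ≈ -0.0002434 kip.

-0.0002434 kips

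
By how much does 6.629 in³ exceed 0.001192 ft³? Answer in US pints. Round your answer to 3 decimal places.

6.629 in³ = 0.229576 US pt and 0.001192 ft³ = 0.0713342 US pt.
0.229576 − 0.0713342 ≈ 0.158 US pt.

0.158 US pt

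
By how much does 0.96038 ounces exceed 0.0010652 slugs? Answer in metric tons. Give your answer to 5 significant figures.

1.1681e-5 metric tons

0.96038 oz = 2.72263e-5 t and 0.0010652 slug = 1.55454e-5 t.
2.72263e-5 − 1.55454e-5 ≈ 1.1681e-5 t.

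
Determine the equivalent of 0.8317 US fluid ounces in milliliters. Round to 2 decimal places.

1 US fluid ounce = 29.5735 milliliters.
Then 0.8317 × 29.5735 ≈ 24.60 mL.

24.60 mL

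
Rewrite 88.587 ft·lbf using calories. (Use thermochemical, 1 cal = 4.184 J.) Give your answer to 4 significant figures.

1 foot-pound = 0.324048 calories.
Then 88.587 × 0.324048 ≈ 28.71 cal.

28.71 cal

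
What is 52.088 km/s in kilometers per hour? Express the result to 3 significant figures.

188000 kilometers per hour

1 kilometer per second = 3600.00 kilometers per hour.
So 52.088 × 3600.00 ≈ 188000 km/h.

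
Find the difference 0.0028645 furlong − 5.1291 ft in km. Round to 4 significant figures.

-0.0009871 km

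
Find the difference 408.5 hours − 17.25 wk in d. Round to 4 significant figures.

408.5 h = 17.0208 d and 17.25 wk = 120.750 d.
17.0208 − 120.750 ≈ -103.7 d.

-103.7 days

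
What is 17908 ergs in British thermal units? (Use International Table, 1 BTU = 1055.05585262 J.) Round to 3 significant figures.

1.70 × 10^-6 BTU

1 erg = 9.47817 × 10^-11 BTU.
17908 × 9.47817 × 10^-11 ≈ 1.70 × 10^-6 BTU.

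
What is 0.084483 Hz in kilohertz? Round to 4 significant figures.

1 hertz = 0.00100000 kilohertz.
Thus 0.084483 × 0.00100000 ≈ 8.448e-5 kHz.

8.448e-5 kHz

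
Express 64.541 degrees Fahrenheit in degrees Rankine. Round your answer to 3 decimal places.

524.211 °R

°R = °F + 459.67.
Applying the formula gives 524.211 °R.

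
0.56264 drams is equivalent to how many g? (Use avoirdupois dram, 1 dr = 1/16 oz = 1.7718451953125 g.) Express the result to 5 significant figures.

1 dr = 1.77185 grams.
Thus 0.56264 × 1.77185 ≈ 0.99691 g.

0.99691 g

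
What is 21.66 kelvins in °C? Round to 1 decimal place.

K = °C + 273.15.
Applying the formula gives -251.5 °C.

-251.5 °C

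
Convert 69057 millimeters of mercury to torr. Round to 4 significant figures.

69060 torr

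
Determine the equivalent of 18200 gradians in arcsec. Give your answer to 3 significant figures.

1 gradian = 3240.00 arcseconds.
Thus 18200 × 3240.00 ≈ 5.90e+7 arcsec.

5.90e+7 arcsec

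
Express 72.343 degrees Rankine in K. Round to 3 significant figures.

°R = K × 9/5.
Applying the formula gives 40.2 K.

40.2 K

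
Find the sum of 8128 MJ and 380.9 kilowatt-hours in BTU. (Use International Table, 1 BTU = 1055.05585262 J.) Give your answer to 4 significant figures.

9.004 × 10^6 BTU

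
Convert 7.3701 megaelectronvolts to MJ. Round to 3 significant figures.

1 megaelectronvolt = 1.60218e-19 megajoules.
So 7.3701 × 1.60218e-19 ≈ 1.18e-18 MJ.

1.18e-18 megajoules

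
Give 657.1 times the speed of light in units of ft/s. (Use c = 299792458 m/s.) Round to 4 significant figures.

6.463e+11 ft/s

1 c = 9.83571e+8 feet per second.
Then 657.1 × 9.83571e+8 ≈ 6.463e+11 ft/s.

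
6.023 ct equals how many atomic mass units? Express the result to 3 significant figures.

7.25e+23 u

1 carat = 1.20443e+23 u.
6.023 × 1.20443e+23 ≈ 7.25e+23 u.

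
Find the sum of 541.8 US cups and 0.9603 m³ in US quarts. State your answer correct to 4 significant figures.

1150 US quarts

541.8 US cup = 135.450 US qt and 0.9603 m³ = 1014.74 US qt.
135.450 + 1014.74 ≈ 1150 US qt.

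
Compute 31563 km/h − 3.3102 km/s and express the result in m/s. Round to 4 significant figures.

5457 m/s

31563 km/h = 8767.50 m/s and 3.3102 km/s = 3310.20 m/s.
8767.50 − 3310.20 ≈ 5457 m/s.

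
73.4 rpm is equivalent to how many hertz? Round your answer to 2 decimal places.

1 revolution per minute = 0.0166667 Hz.
73.4 × 0.0166667 ≈ 1.22 Hz.

1.22 Hz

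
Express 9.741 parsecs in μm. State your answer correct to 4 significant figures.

1 parsec = 3.08568e+22 μm.
9.741 × 3.08568e+22 ≈ 3.006e+23 μm.

3.006e+23 micrometers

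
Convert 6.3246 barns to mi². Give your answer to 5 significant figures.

2.4419 × 10^-34 mi²

1 barn = 3.86102 × 10^-35 square miles.
So 6.3246 × 3.86102 × 10^-35 ≈ 2.4419 × 10^-34 mi².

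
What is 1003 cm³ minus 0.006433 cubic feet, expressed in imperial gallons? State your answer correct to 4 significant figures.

1003 cm³ = 0.220629 imp gal and 0.006433 ft³ = 0.0400701 imp gal.
0.220629 − 0.0400701 ≈ 0.1806 imp gal.

0.1806 imperial gallons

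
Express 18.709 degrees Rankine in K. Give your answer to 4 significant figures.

°R = K × 9/5.
Applying the formula gives 10.39 K.

10.39 kelvins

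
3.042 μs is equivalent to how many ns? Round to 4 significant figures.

3042 ns

1 microsecond = 1000.00 nanoseconds.
3.042 × 1000.00 ≈ 3042 ns.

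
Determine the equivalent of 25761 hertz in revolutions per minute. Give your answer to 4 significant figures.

1 Hz = 60.0000 revolutions per minute.
Then 25761 × 60.0000 ≈ 1.546 × 10^6 rpm.

1.546 × 10^6 rpm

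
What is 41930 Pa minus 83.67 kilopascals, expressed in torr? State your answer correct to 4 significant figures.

-313.1 torr

41930 Pa = 314.501 torr and 83.67 kPa = 627.577 torr.
314.501 − 627.577 ≈ -313.1 torr.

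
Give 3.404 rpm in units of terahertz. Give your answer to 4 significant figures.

1 rpm = 1.66667e-14 terahertz.
So 3.404 × 1.66667e-14 ≈ 5.673e-14 THz.

5.673e-14 THz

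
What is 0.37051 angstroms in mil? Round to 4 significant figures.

1 Å = 3.93701e-6 mil.
0.37051 × 3.93701e-6 ≈ 1.459e-6 mil.

1.459e-6 mil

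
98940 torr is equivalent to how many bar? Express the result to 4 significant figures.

1 torr = 0.00133322 bar.
Then 98940 × 0.00133322 ≈ 131.9 bar.

131.9 bar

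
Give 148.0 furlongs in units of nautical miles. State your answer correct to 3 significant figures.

16.1 nautical miles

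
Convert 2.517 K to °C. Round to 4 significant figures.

-270.6 degrees Celsius

K = °C + 273.15.
Applying the formula gives -270.6 °C.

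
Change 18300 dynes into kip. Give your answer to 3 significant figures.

4.11 × 10^-5 kip

1 dyn = 2.24809 × 10^-9 kips.
Thus 18300 × 2.24809 × 10^-9 ≈ 4.11 × 10^-5 kip.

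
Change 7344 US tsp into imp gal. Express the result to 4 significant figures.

7.962 imp gal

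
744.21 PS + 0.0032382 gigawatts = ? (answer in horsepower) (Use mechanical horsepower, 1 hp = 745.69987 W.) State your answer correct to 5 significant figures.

5076.5 horsepower

744.21 PS = 734.029 hp and 0.0032382 GW = 4342.50 hp.
734.029 + 4342.50 ≈ 5076.5 hp.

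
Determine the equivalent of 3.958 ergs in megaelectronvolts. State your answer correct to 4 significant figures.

1 erg = 624151 MeV.
Then 3.958 × 624151 ≈ 2.470e+6 MeV.

2.470e+6 MeV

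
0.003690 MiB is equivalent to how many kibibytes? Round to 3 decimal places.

3.779 KiB

1 mebibyte = 1024.00 kibibytes.
0.003690 × 1024.00 ≈ 3.779 KiB.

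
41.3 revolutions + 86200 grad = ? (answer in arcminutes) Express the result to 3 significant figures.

41.3 rev = 892080 arcmin and 86200 grad = 4.65480e+6 arcmin.
892080 + 4.65480e+6 ≈ 5.55e+6 arcmin.

5.55e+6 arcmin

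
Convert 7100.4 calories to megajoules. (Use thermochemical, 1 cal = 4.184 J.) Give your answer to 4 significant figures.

0.02971 megajoules

1 cal = 4.18400 × 10^-6 megajoules.
Thus 7100.4 × 4.18400 × 10^-6 ≈ 0.02971 MJ.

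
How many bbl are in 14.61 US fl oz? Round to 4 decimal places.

1 US fluid ounce = 0.000186012 bbl.
14.61 × 0.000186012 ≈ 0.0027 bbl.

0.0027 bbl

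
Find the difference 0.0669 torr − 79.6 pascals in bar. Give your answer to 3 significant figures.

-0.000707 bar

0.0669 torr = 8.91927 × 10^-5 bar and 79.6 Pa = 0.000796000 bar.
8.91927 × 10^-5 − 0.000796000 ≈ -0.000707 bar.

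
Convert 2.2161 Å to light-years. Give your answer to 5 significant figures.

2.3424 × 10^-26 light-years

1 Å = 1.05700 × 10^-26 light-years.
Thus 2.2161 × 1.05700 × 10^-26 ≈ 2.3424 × 10^-26 ly.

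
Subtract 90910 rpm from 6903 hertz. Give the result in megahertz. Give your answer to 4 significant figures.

0.005388 megahertz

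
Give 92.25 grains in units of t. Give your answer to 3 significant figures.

5.98e-6 t

1 gr = 6.47989e-8 t.
So 92.25 × 6.47989e-8 ≈ 5.98e-6 t.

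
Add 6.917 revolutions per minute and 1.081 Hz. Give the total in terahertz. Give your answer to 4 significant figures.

1.196e-12 THz

6.917 rpm = 1.15283e-13 THz and 1.081 Hz = 1.08100e-12 THz.
1.15283e-13 + 1.08100e-12 ≈ 1.196e-12 THz.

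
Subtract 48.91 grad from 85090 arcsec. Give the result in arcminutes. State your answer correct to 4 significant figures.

-1223 arcminutes

85090 arcsec = 1418.17 arcmin and 48.91 grad = 2641.14 arcmin.
1418.17 − 2641.14 ≈ -1223 arcmin.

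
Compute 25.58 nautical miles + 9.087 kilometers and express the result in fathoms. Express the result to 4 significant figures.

25.58 nmi = 25904.5 fathom and 9.087 km = 4968.83 fathom.
25904.5 + 4968.83 ≈ 30870 fathom.

30870 fathom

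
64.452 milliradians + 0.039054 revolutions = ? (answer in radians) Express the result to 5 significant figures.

64.452 mrad = 0.0644520 rad and 0.039054 rev = 0.245384 rad.
0.0644520 + 0.245384 ≈ 0.30984 rad.

0.30984 rad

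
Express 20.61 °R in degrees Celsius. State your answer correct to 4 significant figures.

°R = (°C + 273.15) × 9/5.
Applying the formula gives -261.7 °C.

-261.7 °C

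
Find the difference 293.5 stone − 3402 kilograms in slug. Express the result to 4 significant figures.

293.5 st = 127.712 slug and 3402 kg = 233.111 slug.
127.712 − 233.111 ≈ -105.4 slug.

-105.4 slugs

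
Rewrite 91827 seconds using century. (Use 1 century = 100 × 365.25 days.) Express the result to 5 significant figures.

1 s = 3.16881e-10 century.
Thus 91827 × 3.16881e-10 ≈ 2.9098e-5 century.

2.9098e-5 century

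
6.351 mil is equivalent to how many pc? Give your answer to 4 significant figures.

5.228e-21 parsecs

1 mil = 8.23158e-22 parsecs.
So 6.351 × 8.23158e-22 ≈ 5.228e-21 pc.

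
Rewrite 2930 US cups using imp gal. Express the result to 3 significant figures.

152 imp gal

1 US cup = 0.0520421 imp gal.
Then 2930 × 0.0520421 ≈ 152 imp gal.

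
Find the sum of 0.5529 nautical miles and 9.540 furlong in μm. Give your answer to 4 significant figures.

0.5529 nmi = 1.02397 × 10^9 μm and 9.540 furlong = 1.91914 × 10^9 μm.
1.02397 × 10^9 + 1.91914 × 10^9 ≈ 2.943 × 10^9 μm.

2.943 × 10^9 micrometers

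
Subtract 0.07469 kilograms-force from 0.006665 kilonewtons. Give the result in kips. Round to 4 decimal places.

0.006665 kN = 0.00149835 kip and 0.07469 kgf = 0.000164663 kip.
0.00149835 − 0.000164663 ≈ 0.0013 kip.

0.0013 kips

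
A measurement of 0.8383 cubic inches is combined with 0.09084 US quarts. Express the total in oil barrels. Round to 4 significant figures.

0.0006271 bbl

0.8383 in³ = 8.64049e-5 bbl and 0.09084 US qt = 0.000540714 bbl.
8.64049e-5 + 0.000540714 ≈ 0.0006271 bbl.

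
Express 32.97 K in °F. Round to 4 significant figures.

K = (°F + 459.67) × 5/9.
Applying the formula gives -400.3 °F.

-400.3 °F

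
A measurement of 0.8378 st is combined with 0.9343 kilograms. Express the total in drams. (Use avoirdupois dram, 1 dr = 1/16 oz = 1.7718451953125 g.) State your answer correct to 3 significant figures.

0.8378 st = 3002.68 dr and 0.9343 kg = 527.303 dr.
3002.68 + 527.303 ≈ 3530 dr.

3530 dr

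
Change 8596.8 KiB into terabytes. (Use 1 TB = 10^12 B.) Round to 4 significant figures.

1 kibibyte = 1.02400e-9 TB.
Then 8596.8 × 1.02400e-9 ≈ 8.803e-6 TB.

8.803e-6 TB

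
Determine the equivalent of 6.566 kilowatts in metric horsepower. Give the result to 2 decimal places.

8.93 PS

1 kilowatt = 1.35962 metric horsepower.
Then 6.566 × 1.35962 ≈ 8.93 PS.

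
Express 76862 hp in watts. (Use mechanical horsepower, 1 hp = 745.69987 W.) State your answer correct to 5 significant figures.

5.7316e+7 W

1 hp = 745.700 W.
So 76862 × 745.700 ≈ 5.7316e+7 W.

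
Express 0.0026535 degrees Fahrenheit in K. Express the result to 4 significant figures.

255.4 kelvins

K = (°F + 459.67) × 5/9.
Applying the formula gives 255.4 K.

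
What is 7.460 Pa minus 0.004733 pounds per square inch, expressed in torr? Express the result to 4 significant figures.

-0.1888 torr

7.460 Pa = 0.0559546 torr and 0.004733 psi = 0.244767 torr.
0.0559546 − 0.244767 ≈ -0.1888 torr.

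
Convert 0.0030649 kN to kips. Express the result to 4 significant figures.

0.0006890 kip

1 kilonewton = 0.224809 kip.
So 0.0030649 × 0.224809 ≈ 0.0006890 kip.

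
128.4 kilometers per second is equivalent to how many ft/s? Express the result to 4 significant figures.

1 kilometer per second = 3280.84 feet per second.
Then 128.4 × 3280.84 ≈ 421300 ft/s.

421300 feet per second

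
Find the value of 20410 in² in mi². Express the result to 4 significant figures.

1 square inch = 2.49098e-10 square miles.
Then 20410 × 2.49098e-10 ≈ 5.084e-6 mi².

5.084e-6 mi²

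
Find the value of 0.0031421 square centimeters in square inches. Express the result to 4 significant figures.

0.0004870 in²

1 square centimeter = 0.155000 square inches.
0.0031421 × 0.155000 ≈ 0.0004870 in².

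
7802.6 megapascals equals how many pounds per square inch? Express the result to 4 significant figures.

1 MPa = 145.038 psi.
Then 7802.6 × 145.038 ≈ 1.132e+6 psi.

1.132e+6 pounds per square inch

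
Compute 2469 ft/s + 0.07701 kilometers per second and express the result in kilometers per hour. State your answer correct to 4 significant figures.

2986 kilometers per hour

2469 ft/s = 2709.18 km/h and 0.07701 km/s = 277.236 km/h.
2709.18 + 277.236 ≈ 2986 km/h.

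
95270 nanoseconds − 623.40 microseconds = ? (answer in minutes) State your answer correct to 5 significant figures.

-8.8022e-6 minutes

95270 ns = 1.58783e-6 min and 623.40 μs = 1.03900e-5 min.
1.58783e-6 − 1.03900e-5 ≈ -8.8022e-6 min.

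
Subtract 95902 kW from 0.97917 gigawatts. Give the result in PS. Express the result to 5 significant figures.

1.2009 × 10^6 PS

0.97917 GW = 1.33130 × 10^6 PS and 95902 kW = 130390 PS.
1.33130 × 10^6 − 130390 ≈ 1.2009 × 10^6 PS.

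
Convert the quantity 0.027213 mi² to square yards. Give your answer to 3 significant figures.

1 mi² = 3.09760 × 10^6 square yards.
Then 0.027213 × 3.09760 × 10^6 ≈ 84300 yd².

84300 yd²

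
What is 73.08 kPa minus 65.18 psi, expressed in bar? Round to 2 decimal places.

73.08 kPa = 0.730800 bar and 65.18 psi = 4.49400 bar.
0.730800 − 4.49400 ≈ -3.76 bar.

-3.76 bar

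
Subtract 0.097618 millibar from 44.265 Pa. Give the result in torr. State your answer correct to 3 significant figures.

44.265 Pa = 0.332015 torr and 0.097618 mbar = 0.0732195 torr.
0.332015 − 0.0732195 ≈ 0.259 torr.

0.259 torr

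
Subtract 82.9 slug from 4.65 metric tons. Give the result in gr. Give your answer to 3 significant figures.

5.31e+7 gr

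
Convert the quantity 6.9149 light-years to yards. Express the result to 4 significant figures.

7.154e+16 yards

1 light-year = 1.03464e+16 yards.
Thus 6.9149 × 1.03464e+16 ≈ 7.154e+16 yd.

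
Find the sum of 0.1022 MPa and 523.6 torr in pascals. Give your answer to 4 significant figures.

0.1022 MPa = 102200 Pa and 523.6 torr = 69807.6 Pa.
102200 + 69807.6 ≈ 172000 Pa.

172000 Pa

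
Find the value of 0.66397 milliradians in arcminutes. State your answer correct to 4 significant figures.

1 mrad = 3.43775 arcmin.
0.66397 × 3.43775 ≈ 2.283 arcmin.

2.283 arcminutes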